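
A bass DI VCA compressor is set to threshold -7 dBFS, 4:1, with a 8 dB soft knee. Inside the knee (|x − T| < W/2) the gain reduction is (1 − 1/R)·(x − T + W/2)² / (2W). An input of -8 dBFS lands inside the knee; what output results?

x − T + W/2 = -8 − (-7) + 4 = 3.
GR = (1 − 1/4) × 3² / 16 = 0.75 × 9 / 16 = 0.421875 dB.
Output = -8 − 0.421875 = -8.421875 dBFS.

-8.421875 dBFS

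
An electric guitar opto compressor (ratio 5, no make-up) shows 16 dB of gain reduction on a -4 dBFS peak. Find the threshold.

-24 dBFS

Gain reduction = -4 − (-20) = 16 dB; output overshoot = GR / (R − 1) = 16 / 4 = 4 dB.
Threshold = output − output overshoot = -20 − 4 = -24 dBFS.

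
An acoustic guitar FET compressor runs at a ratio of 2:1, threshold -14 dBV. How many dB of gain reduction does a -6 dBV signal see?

4 dB

The signal is 8 dB above threshold.
At 2:1, output sits 8/2 = 4 dB above threshold.
Gain reduction = 8 − 4 = 4 dB.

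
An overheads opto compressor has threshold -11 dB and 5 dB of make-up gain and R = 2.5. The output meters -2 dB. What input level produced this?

-1 dB

Before make-up, the level was -2 − 5 = -7 dB.
Post-compression overshoot = -7 − (-11) = 4 dB.
Before 2.5:1 compression the overshoot was 4 × 2.5 = 10 dB, so input = -11 + 10 = -1 dB.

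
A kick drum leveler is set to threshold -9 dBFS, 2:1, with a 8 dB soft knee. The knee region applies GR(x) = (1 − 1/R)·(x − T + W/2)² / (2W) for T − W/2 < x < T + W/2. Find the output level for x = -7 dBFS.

x − T + W/2 = -7 − (-9) + 4 = 6.
GR = (1 − 1/2) × 6² / 16 = 0.5 × 36 / 16 = 1.125 dB.
Output = -7 − 1.125 = -8.125 dBFS.

-8.125 dBFS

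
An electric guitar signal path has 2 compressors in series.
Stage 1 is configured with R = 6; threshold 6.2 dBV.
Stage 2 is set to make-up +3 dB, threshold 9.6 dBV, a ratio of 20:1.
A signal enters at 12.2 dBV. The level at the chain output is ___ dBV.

Stage 1: 12.2 dBV is 6 dB over 6.2 dBV; at 6:1 that becomes 1 dB over, giving 7.2 dBV.
Stage 2: 7.2 dBV is at or below the 9.6 dBV threshold — no compression; make-up brings it to 10.2 dBV.

10.2 dBV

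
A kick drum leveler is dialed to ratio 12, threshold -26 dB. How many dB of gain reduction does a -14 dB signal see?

The signal is 12 dB above threshold.
A 12:1 ratio leaves 1 dB of that excess.
Gain reduction = 12 − 1 = 11 dB.

11 dB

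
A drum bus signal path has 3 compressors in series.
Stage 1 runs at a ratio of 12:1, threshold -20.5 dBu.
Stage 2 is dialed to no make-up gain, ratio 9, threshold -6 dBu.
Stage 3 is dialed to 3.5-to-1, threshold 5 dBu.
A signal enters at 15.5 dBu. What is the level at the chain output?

-17.5 dBu

Stage 1: overshoot 36 dB → 36/12 = 3 dB → -17.5 dBu.
Stage 2: -17.5 dBu ≤ -6 dBu, so stage 2 doesn't engage; output -17.5 dBu.
Stage 3: -17.5 dBu is at or below the 5 dBu threshold — no compression; output -17.5 dBu.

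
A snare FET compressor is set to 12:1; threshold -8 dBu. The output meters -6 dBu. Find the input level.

16 dBu

That's 2 dB above the -8 dBu threshold.
Before 12:1 compression the overshoot was 2 × 12 = 24 dB, so input = -8 + 24 = 16 dBu.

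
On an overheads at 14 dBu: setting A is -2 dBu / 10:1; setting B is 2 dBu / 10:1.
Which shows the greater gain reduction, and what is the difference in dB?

A, by 3.6 dB

A: 16 dB over, compressed to 1.6 dB over, so 14.4 dB of GR.
B: 12 dB over, compressed to 1.2 dB over, so 10.8 dB of GR.
A reduces 3.6 dB more.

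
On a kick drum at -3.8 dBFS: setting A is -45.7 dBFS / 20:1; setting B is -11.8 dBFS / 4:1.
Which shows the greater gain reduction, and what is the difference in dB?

A, by 33.805 dB

A: GR = 41.9 − 41.9/20 = 39.805 dB.
B: GR = 8 − 8/4 = 6 dB.
A reduces 33.805 dB more.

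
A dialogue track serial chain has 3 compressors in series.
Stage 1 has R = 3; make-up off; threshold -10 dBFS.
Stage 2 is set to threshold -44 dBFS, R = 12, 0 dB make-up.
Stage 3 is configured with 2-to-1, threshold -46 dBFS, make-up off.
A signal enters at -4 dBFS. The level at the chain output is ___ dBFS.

Stage 1: overshoot 6 dB → 6/3 = 2 dB → -8 dBFS.
Stage 2: overshoot 36 dB → 36/12 = 3 dB → -41 dBFS.
Stage 3: -41 dBFS is 5 dB over -46 dBFS; at 2:1 that becomes 2.5 dB over, giving -43.5 dBFS.

-43.5 dBFS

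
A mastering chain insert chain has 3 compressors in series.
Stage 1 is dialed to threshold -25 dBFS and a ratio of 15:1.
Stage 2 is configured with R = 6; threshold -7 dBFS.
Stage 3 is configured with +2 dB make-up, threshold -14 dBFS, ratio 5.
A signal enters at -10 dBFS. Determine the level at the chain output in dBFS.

-22 dBFS

Stage 1: 15 dB above -25 dBFS, reduced 15:1 to 1 dB above → -24 dBFS.
Stage 2: -24 dBFS ≤ -7 dBFS, so stage 2 doesn't engage; output -24 dBFS.
Stage 3: -24 dBFS is at or below the -14 dBFS threshold — no compression; make-up brings it to -22 dBFS.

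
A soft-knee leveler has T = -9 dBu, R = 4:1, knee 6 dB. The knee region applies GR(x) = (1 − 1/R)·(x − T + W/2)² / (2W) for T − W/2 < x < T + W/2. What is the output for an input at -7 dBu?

x − T + W/2 = -7 − (-9) + 3 = 5.
GR = (1 − 1/4) × 5² / 12 = 0.75 × 25 / 12 = 1.5625 dB.
Output = -7 − 1.5625 = -8.5625 dBu.

-8.5625 dBu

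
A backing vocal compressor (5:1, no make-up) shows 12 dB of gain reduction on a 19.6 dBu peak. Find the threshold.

4.6 dBu

Gain reduction = 19.6 − 7.6 = 12 dB; output overshoot = GR / (R − 1) = 12 / 4 = 3 dB.
Threshold = output − output overshoot = 7.6 − 3 = 4.6 dBu.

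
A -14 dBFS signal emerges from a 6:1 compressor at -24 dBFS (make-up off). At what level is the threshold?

Gain reduction = -14 − (-24) = 10 dB; output overshoot = GR / (R − 1) = 10 / 5 = 2 dB.
Threshold = output − output overshoot = -24 − 2 = -26 dBFS.

-26 dBFS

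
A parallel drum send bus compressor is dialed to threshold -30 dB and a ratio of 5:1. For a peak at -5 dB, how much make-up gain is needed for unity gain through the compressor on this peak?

The peak compresses to -30 + 25/5 = -25 dB.
To reach -5 dB requires -5 − (-25) = 20 dB of make-up.

20 dB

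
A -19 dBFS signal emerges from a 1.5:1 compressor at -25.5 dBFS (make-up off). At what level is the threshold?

-38.5 dBFS

Input is 19.5 dB above T (since output overshoot × R = input overshoot: (-25.5 − T)·1.5 = -19 − T gives T = -38.5 dBFS).
Check: -38.5 + (-19 − (-38.5))/1.5 = -38.5 + 13 = -25.5 dBFS. ✓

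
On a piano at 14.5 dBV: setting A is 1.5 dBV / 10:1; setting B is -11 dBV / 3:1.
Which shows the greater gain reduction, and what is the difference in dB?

A: overshoot 13 dB → output overshoot 1.3 dB → GR 11.7 dB.
B: overshoot 25.5 dB → output overshoot 8.5 dB → GR 17 dB.
B applies 5.3 dB more gain reduction.

B, by 5.3 dB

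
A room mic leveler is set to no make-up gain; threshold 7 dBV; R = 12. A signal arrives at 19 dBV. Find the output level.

8 dBV

Overshoot: 19 − 7 = 12 dB.
12:1 compression reduces that to 12/12 = 1 dB over.
Output = 7 + 1 = 8 dBV.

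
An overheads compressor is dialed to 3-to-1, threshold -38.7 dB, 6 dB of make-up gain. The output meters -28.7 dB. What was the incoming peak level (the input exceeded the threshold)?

-26.7 dB

Remove make-up: -28.7 − 6 = -34.7 dB.
That's 4 dB above the -38.7 dB threshold.
Undo the ratio: input overshoot = 4 × 3 = 12 dB, giving input = -26.7 dB.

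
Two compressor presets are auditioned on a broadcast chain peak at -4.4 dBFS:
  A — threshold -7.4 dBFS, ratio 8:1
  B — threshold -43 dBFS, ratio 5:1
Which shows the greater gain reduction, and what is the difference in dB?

A: GR = 3 − 3/8 = 2.625 dB.
B: GR = 38.6 − 38.6/5 = 30.88 dB.
B reduces 28.255 dB more.

B, by 28.255 dB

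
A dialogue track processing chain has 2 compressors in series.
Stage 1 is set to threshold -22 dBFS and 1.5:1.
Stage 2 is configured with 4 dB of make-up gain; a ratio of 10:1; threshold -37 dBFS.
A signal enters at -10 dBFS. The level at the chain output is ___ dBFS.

Stage 1: 12 dB above -22 dBFS, reduced 1.5:1 to 8 dB above → -14 dBFS.
Stage 2: -14 dBFS is 23 dB over -37 dBFS; at 10:1 that becomes 2.3 dB over, giving -34.7 dBFS; +4 dB make-up → -30.7 dBFS.

-30.7 dBFS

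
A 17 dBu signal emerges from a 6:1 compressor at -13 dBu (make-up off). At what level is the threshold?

Input is 36 dB above T (since output overshoot × R = input overshoot: (-13 − T)·6 = 17 − T gives T = -19 dBu).
Check: -19 + (17 − (-19))/6 = -19 + 6 = -13 dBu. ✓

-19 dBu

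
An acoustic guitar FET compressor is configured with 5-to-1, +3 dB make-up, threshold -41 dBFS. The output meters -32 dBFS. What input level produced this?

-11 dBFS

Before make-up, the level was -32 − 3 = -35 dBFS.
Post-compression overshoot = -35 − (-41) = 6 dB.
Undo the ratio: input overshoot = 6 × 5 = 30 dB, giving input = -11 dBFS.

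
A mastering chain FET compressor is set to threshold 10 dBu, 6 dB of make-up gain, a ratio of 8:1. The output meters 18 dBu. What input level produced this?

Before make-up, the level was 18 − 6 = 12 dBu.
Post-compression overshoot = 12 − 10 = 2 dB.
Before 8:1 compression the overshoot was 2 × 8 = 16 dB, so input = 10 + 16 = 26 dBu.

26 dBu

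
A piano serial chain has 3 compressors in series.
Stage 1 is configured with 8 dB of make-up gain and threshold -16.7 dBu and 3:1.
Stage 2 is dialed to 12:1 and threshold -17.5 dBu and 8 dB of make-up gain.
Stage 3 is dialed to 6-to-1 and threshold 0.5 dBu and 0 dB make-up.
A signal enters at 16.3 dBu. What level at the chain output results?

Stage 1: overshoot 33 dB → 33/3 = 11 dB → -5.7 dBu; +8 dB make-up → 2.3 dBu.
Stage 2: overshoot 19.8 dB → 19.8/12 = 1.65 dB → -15.85 dBu; +8 dB make-up → -7.85 dBu.
Stage 3: below threshold (-7.85 ≤ 0.5); passes unchanged; output -7.85 dBu.

-7.85 dBu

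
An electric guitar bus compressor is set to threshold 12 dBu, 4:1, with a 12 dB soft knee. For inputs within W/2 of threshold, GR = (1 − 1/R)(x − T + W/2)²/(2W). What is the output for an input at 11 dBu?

10.21875 dBu

x − T + W/2 = 11 − 12 + 6 = 5.
GR = (1 − 1/4) × 5² / 24 = 0.75 × 25 / 24 = 0.78125 dB.
Output = 11 − 0.78125 = 10.21875 dBu.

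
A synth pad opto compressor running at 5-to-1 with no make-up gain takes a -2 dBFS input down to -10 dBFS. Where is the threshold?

Gain reduction = -2 − (-10) = 8 dB; output overshoot = GR / (R − 1) = 8 / 4 = 2 dB.
Threshold = output − output overshoot = -10 − 2 = -12 dBFS.

-12 dBFS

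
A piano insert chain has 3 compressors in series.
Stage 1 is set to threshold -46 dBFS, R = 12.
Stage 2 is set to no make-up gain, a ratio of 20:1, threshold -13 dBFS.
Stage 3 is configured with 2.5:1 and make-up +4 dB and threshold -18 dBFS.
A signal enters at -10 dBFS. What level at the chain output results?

-39 dBFS

Stage 1: 36 dB above -46 dBFS, reduced 12:1 to 3 dB above → -43 dBFS.
Stage 2: below threshold (-43 ≤ -13); passes unchanged; output -43 dBFS.
Stage 3: -43 dBFS is at or below the -18 dBFS threshold — no compression; make-up brings it to -39 dBFS.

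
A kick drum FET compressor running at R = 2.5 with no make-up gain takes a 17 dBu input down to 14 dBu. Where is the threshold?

Let T be the threshold. Output overshoot = (input overshoot)/R, so 14 − T = (17 − T)/2.5.
2.5·(14 − T) = 17 − T → 1.5·T = 35 − 17 = 18.
T = 18/1.5 = 12 dBu.

12 dBu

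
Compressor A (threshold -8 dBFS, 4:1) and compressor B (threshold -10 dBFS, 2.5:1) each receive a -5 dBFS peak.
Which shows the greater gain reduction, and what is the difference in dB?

B, by 0.75 dB

A: GR = 3 − 3/4 = 2.25 dB.
B: GR = 5 − 5/2.5 = 3 dB.
B applies 0.75 dB more gain reduction.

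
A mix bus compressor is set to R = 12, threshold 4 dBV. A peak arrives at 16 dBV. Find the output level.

16 dBV sits 12 dB over threshold.
12:1 compression reduces that to 12/12 = 1 dB over.
Output = 4 + 1 = 5 dBV.

5 dBV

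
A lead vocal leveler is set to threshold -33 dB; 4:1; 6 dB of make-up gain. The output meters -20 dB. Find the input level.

-5 dB

Before make-up, the level was -20 − 6 = -26 dB.
That's 7 dB above the -33 dB threshold.
Input overshoot = R × output overshoot = 28 dB → input = -33 + 28 = -5 dB.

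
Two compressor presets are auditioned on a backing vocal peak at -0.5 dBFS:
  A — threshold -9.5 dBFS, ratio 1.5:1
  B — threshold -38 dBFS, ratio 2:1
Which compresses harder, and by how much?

B, by 15.75 dB

A: GR = 9 − 9/1.5 = 3 dB.
B: GR = 37.5 − 37.5/2 = 18.75 dB.
Difference: 15.75 dB in favour of B.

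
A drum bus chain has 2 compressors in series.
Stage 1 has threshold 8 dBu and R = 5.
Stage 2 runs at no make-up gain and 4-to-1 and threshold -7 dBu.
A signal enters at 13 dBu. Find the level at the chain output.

-3 dBu

Stage 1: overshoot 5 dB → 5/5 = 1 dB → 9 dBu.
Stage 2: overshoot 16 dB → 16/4 = 4 dB → -3 dBu.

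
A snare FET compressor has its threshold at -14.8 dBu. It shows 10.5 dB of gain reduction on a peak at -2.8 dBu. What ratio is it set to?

8:1

Input overshoot = -2.8 − (-14.8) = 12 dB.
Output overshoot = 12 − 10.5 = 1.5 dB.
Ratio = input overshoot / output overshoot = 12 / 1.5 = 8.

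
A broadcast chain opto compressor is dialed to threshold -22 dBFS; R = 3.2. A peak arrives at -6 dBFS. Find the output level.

Overshoot: -6 − (-22) = 16 dB.
At 3.2:1 the overshoot is divided by 3.2, leaving 5 dB above threshold.
Output = -22 + 5 = -17 dBFS.

-17 dBFS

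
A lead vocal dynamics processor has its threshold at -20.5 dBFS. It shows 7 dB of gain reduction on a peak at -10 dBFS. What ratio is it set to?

3:1

Input overshoot = -10 − (-20.5) = 10.5 dB.
Output overshoot = 10.5 − 7 = 3.5 dB.
Ratio = input overshoot / output overshoot = 10.5 / 3.5 = 3.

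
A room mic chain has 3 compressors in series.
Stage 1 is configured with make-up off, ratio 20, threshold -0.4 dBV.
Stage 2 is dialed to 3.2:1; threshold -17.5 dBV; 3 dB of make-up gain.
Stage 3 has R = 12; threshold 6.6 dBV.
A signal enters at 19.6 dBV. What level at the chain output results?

Stage 1: 20 dB above -0.4 dBV, reduced 20:1 to 1 dB above → 0.6 dBV.
Stage 2: 0.6 dBV is 18.1 dB over -17.5 dBV; at 3.2:1 that becomes 5.65625 dB over, giving -11.84375 dBV; +3 dB make-up → -8.84375 dBV.
Stage 3: -8.84375 dBV ≤ 6.6 dBV, so stage 3 doesn't engage; output -8.84375 dBV.

-8.84375 dBV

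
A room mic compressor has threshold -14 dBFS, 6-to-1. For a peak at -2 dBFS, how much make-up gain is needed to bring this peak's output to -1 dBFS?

The peak compresses to -14 + 12/6 = -12 dBFS.
To reach -1 dBFS requires -1 − (-12) = 11 dB of make-up.

11 dB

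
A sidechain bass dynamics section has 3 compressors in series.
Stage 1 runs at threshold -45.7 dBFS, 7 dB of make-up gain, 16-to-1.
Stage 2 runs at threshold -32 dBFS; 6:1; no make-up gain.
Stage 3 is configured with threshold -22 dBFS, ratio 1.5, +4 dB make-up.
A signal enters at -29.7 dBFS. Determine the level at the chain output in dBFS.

-33.7 dBFS

Stage 1: 16 dB above -45.7 dBFS, reduced 16:1 to 1 dB above → -44.7 dBFS; +7 dB make-up → -37.7 dBFS.
Stage 2: below threshold (-37.7 ≤ -32); passes unchanged; output -37.7 dBFS.
Stage 3: below threshold (-37.7 ≤ -22); passes unchanged; make-up brings it to -33.7 dBFS.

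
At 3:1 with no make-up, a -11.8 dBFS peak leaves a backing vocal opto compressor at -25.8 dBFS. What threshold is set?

-32.8 dBFS

Input is 21 dB above T (since output overshoot × R = input overshoot: (-25.8 − T)·3 = -11.8 − T gives T = -32.8 dBFS).
Check: -32.8 + (-11.8 − (-32.8))/3 = -32.8 + 7 = -25.8 dBFS. ✓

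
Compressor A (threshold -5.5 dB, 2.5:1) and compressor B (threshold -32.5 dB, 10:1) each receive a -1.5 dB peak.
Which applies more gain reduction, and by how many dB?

B, by 25.5 dB

A: GR = 4 − 4/2.5 = 2.4 dB.
B: GR = 31 − 31/10 = 27.9 dB.
Difference: 25.5 dB in favour of B.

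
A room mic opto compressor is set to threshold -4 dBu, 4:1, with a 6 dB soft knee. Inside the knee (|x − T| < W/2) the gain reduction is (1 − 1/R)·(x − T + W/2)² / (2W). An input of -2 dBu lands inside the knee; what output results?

-3.5625 dBu

x − T + W/2 = -2 − (-4) + 3 = 5.
GR = (1 − 1/4) × 5² / 12 = 0.75 × 25 / 12 = 1.5625 dB.
Output = -2 − 1.5625 = -3.5625 dBu.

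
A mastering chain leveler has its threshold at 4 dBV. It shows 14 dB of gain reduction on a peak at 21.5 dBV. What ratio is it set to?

Input overshoot = 21.5 − 4 = 17.5 dB.
Output overshoot = 17.5 − 14 = 3.5 dB.
Ratio = input overshoot / output overshoot = 17.5 / 3.5 = 5.

5:1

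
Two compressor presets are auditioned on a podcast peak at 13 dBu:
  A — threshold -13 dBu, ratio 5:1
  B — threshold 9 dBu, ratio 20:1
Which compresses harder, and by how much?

A: overshoot 26 dB → output overshoot 5.2 dB → GR 20.8 dB.
B: overshoot 4 dB → output overshoot 0.2 dB → GR 3.8 dB.
A reduces 17 dB more.

A, by 17 dB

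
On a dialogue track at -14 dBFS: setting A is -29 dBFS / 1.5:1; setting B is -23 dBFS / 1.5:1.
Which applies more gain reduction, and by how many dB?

A: overshoot 15 dB → output overshoot 10 dB → GR 5 dB.
B: overshoot 9 dB → output overshoot 6 dB → GR 3 dB.
A reduces 2 dB more.

A, by 2 dB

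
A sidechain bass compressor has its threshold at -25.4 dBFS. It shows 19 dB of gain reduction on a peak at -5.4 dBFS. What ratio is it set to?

20:1

Input overshoot = -5.4 − (-25.4) = 20 dB.
Output overshoot = 20 − 19 = 1 dB.
Ratio = input overshoot / output overshoot = 20 / 1 = 20.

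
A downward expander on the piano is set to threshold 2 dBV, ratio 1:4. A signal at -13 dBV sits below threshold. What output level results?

Below threshold, a 1:4 expander applies gain = (4−1)×(T − x) of attenuation.
(4−1) × 15 = 45 dB, so output = -13 − 45 = -58 dBV.

-58 dBV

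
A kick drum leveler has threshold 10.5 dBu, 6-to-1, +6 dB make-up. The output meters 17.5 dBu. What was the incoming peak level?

16.5 dBu

Before make-up, the level was 17.5 − 6 = 11.5 dBu.
Post-compression overshoot = 11.5 − 10.5 = 1 dB.
Undo the ratio: input overshoot = 1 × 6 = 6 dB, giving input = 16.5 dBu.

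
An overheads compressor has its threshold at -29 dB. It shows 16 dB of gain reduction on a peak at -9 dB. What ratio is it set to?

5:1

Input overshoot = -9 − (-29) = 20 dB.
Output overshoot = 20 − 16 = 4 dB.
Ratio = input overshoot / output overshoot = 20 / 4 = 5.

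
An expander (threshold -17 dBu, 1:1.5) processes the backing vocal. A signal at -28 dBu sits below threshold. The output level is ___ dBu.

Undershoot = (-17) − (-28) = 11 dB.
At 1:1.5, that expands to 16.5 dB under threshold.
Output = -17 − 16.5 = -33.5 dBu.

-33.5 dBu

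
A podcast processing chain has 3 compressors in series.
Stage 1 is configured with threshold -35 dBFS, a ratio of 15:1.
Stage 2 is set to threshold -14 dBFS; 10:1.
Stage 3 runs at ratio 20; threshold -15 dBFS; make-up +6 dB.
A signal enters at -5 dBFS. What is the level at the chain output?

-27 dBFS

Stage 1: 30 dB above -35 dBFS, reduced 15:1 to 2 dB above → -33 dBFS.
Stage 2: -33 dBFS ≤ -14 dBFS, so stage 2 doesn't engage; output -33 dBFS.
Stage 3: -33 dBFS is at or below the -15 dBFS threshold — no compression; make-up brings it to -27 dBFS.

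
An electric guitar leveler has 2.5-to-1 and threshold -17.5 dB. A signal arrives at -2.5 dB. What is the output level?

-11.5 dB

The input is 15 dB above the -17.5 dB threshold.
At 2.5:1 the overshoot is divided by 2.5, leaving 6 dB above threshold.
That puts the output at -11.5 dB.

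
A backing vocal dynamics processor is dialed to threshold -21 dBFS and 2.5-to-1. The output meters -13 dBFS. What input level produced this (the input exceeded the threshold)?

Post-compression overshoot = -13 − (-21) = 8 dB.
Undo the ratio: input overshoot = 8 × 2.5 = 20 dB, giving input = -1 dBFS.

-1 dBFS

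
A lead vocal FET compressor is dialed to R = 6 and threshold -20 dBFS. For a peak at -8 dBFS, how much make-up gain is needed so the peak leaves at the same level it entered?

Without make-up, output = threshold + overshoot/6 = -20 + 2 = -18 dBFS.
Gap to target: 10 dB.

10 dB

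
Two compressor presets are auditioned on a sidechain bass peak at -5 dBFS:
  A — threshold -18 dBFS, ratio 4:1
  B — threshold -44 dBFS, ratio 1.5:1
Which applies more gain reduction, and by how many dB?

A: GR = 13 − 13/4 = 9.75 dB.
B: GR = 39 − 39/1.5 = 13 dB.
Difference: 3.25 dB in favour of B.

B, by 3.25 dB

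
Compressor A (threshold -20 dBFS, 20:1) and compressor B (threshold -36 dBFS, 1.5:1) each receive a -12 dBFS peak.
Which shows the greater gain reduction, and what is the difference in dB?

B, by 0.4 dB

A: overshoot 8 dB → output overshoot 0.4 dB → GR 7.6 dB.
B: overshoot 24 dB → output overshoot 16 dB → GR 8 dB.
B applies 0.4 dB more gain reduction.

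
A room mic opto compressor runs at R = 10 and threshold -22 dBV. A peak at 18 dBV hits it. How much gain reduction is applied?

36 dB

The signal is 40 dB above threshold.
At 10:1, output sits 40/10 = 4 dB above threshold.
GR = overshoot in − overshoot out = 40 − 4 = 36 dB.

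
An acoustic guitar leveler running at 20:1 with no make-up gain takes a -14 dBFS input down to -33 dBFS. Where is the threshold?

Let T be the threshold. Output overshoot = (input overshoot)/R, so -33 − T = (-14 − T)/20.
20·(-33 − T) = -14 − T → 19·T = -660 − (-14) = -646.
T = -646/19 = -34 dBFS.

-34 dBFS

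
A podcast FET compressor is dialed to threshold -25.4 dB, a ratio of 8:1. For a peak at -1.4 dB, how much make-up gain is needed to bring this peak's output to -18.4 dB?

4 dB

Without make-up, output = threshold + overshoot/8 = -25.4 + 3 = -22.4 dB.
Gap to target: 4 dB.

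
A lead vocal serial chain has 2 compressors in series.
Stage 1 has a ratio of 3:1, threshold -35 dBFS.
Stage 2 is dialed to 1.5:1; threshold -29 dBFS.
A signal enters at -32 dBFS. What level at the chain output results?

Stage 1: overshoot 3 dB → 3/3 = 1 dB → -34 dBFS.
Stage 2: -34 dBFS ≤ -29 dBFS, so stage 2 doesn't engage; output -34 dBFS.

-34 dBFS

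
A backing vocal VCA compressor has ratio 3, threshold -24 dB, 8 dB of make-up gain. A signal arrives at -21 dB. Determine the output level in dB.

-15 dB

-21 dB sits 3 dB over threshold.
3:1 compression reduces that to 3/3 = 1 dB over.
So the level is -24 + 1 = -23 dB; make-up adds 8 dB, giving -15 dB.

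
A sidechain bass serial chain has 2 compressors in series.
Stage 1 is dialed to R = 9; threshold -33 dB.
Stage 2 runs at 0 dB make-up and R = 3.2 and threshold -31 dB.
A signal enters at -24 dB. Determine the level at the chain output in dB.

Stage 1: overshoot 9 dB → 9/9 = 1 dB → -32 dB.
Stage 2: -32 dB ≤ -31 dB, so stage 2 doesn't engage; output -32 dB.

-32 dB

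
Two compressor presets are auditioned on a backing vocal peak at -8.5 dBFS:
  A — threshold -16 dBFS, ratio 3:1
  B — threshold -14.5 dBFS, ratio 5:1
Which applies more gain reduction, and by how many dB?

A, by 0.2 dB

A: 7.5 dB over, compressed to 2.5 dB over, so 5 dB of GR.
B: 6 dB over, compressed to 1.2 dB over, so 4.8 dB of GR.
A reduces 0.2 dB more.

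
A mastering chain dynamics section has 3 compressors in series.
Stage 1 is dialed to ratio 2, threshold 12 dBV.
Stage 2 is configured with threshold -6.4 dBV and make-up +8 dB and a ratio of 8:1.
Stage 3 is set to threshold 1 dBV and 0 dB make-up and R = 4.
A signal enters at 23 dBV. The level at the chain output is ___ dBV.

Stage 1: 11 dB above 12 dBV, reduced 2:1 to 5.5 dB above → 17.5 dBV.
Stage 2: 23.9 dB above -6.4 dBV, reduced 8:1 to 2.9875 dB above → -3.4125 dBV; +8 dB make-up → 4.5875 dBV.
Stage 3: overshoot 3.5875 dB → 3.5875/4 = 0.896875 dB → 1.896875 dBV.

1.896875 dBV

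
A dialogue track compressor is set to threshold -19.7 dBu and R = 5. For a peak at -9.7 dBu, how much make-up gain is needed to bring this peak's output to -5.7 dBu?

12 dB

Overshoot 10 dB → 10/5 = 2 dB after compression, so the compressed level is -19.7 + 2 = -17.7 dBu.
Make-up = target − compressed = -5.7 − (-17.7) = 12 dB.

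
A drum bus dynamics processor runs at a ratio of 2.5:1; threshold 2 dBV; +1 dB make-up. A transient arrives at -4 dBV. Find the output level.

-3 dBV

-4 dBV is 6 dB below the 2 dBV threshold, so no gain reduction is applied.
Make-up gain adds 1 dB: -4 + 1 = -3 dBV.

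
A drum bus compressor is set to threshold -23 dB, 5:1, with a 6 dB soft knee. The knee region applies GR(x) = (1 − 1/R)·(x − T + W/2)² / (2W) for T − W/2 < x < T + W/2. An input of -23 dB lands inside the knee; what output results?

x − T + W/2 = -23 − (-23) + 3 = 3.
GR = (1 − 1/5) × 3² / 12 = 0.8 × 9 / 12 = 0.6 dB.
Output = -23 − 0.6 = -23.6 dB.

-23.6 dB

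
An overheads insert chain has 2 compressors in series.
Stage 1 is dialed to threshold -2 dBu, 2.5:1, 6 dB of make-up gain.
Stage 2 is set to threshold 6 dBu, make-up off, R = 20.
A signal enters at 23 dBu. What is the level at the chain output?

Stage 1: 23 dBu is 25 dB over -2 dBu; at 2.5:1 that becomes 10 dB over, giving 8 dBu; +6 dB make-up → 14 dBu.
Stage 2: overshoot 8 dB → 8/20 = 0.4 dB → 6.4 dBu.

6.4 dBu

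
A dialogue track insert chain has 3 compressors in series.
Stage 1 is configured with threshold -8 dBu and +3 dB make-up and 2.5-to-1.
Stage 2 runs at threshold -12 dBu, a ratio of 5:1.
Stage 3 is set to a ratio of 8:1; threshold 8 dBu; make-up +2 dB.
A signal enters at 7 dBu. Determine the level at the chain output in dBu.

-7.4 dBu

Stage 1: overshoot 15 dB → 15/2.5 = 6 dB → -2 dBu; +3 dB make-up → 1 dBu.
Stage 2: overshoot 13 dB → 13/5 = 2.6 dB → -9.4 dBu.
Stage 3: -9.4 dBu is at or below the 8 dBu threshold — no compression; make-up brings it to -7.4 dBu.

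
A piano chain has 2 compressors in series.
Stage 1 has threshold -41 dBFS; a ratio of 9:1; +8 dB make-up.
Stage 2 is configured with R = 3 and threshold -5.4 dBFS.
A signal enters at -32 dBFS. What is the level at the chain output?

Stage 1: overshoot 9 dB → 9/9 = 1 dB → -40 dBFS; +8 dB make-up → -32 dBFS.
Stage 2: -32 dBFS ≤ -5.4 dBFS, so stage 2 doesn't engage; output -32 dBFS.

-32 dBFS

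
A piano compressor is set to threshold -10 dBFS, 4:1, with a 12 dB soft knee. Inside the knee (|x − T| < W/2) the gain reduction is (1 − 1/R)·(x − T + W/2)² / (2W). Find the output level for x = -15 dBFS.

x − T + W/2 = -15 − (-10) + 6 = 1.
GR = (1 − 1/4) × 1² / 24 = 0.75 × 1 / 24 = 0.03125 dB.
Output = -15 − 0.03125 = -15.03125 dBFS.

-15.03125 dBFS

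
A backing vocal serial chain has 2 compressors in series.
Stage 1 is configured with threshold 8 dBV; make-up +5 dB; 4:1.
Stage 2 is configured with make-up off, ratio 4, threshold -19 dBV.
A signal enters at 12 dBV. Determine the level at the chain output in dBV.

Stage 1: 12 dBV is 4 dB over 8 dBV; at 4:1 that becomes 1 dB over, giving 9 dBV; +5 dB make-up → 14 dBV.
Stage 2: overshoot 33 dB → 33/4 = 8.25 dB → -10.75 dBV.

-10.75 dBV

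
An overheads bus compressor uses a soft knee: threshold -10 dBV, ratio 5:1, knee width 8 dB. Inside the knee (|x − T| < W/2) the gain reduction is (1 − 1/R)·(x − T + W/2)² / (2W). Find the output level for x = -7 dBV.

-9.45 dBV

x − T + W/2 = -7 − (-10) + 4 = 7.
GR = (1 − 1/5) × 7² / 16 = 0.8 × 49 / 16 = 2.45 dB.
Output = -7 − 2.45 = -9.45 dBV.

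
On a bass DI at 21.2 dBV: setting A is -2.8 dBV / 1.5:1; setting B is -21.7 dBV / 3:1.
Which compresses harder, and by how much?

B, by 20.6 dB

A: 24 dB over, compressed to 16 dB over, so 8 dB of GR.
B: 42.9 dB over, compressed to 14.3 dB over, so 28.6 dB of GR.
B reduces 20.6 dB more.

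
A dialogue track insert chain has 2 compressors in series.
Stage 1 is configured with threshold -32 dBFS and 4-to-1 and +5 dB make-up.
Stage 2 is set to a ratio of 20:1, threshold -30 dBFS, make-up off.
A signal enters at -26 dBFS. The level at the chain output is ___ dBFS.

Stage 1: -26 dBFS is 6 dB over -32 dBFS; at 4:1 that becomes 1.5 dB over, giving -30.5 dBFS; +5 dB make-up → -25.5 dBFS.
Stage 2: -25.5 dBFS is 4.5 dB over -30 dBFS; at 20:1 that becomes 0.225 dB over, giving -29.775 dBFS.

-29.775 dBFS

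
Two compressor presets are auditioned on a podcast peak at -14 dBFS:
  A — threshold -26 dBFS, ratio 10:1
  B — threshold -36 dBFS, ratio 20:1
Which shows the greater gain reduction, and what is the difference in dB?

B, by 10.1 dB

A: GR = 12 − 12/10 = 10.8 dB.
B: GR = 22 − 22/20 = 20.9 dB.
B reduces 10.1 dB more.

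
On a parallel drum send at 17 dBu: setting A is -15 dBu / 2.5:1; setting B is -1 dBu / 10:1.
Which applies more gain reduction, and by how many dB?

A: overshoot 32 dB → output overshoot 12.8 dB → GR 19.2 dB.
B: overshoot 18 dB → output overshoot 1.8 dB → GR 16.2 dB.
A reduces 3 dB more.

A, by 3 dB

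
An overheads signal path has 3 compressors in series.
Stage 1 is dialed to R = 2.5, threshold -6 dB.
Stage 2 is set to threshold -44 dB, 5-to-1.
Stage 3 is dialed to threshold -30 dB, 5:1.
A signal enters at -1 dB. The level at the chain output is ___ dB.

-36 dB

Stage 1: overshoot 5 dB → 5/2.5 = 2 dB → -4 dB.
Stage 2: -4 dB is 40 dB over -44 dB; at 5:1 that becomes 8 dB over, giving -36 dB.
Stage 3: -36 dB ≤ -30 dB, so stage 3 doesn't engage; output -36 dB.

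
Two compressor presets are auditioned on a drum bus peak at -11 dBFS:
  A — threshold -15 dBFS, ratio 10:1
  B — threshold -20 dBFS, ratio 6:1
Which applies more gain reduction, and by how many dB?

A: GR = 4 − 4/10 = 3.6 dB.
B: GR = 9 − 9/6 = 7.5 dB.
B reduces 3.9 dB more.

B, by 3.9 dB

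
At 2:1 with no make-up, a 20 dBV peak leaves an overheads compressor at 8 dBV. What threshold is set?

-4 dBV

Let T be the threshold. Output overshoot = (input overshoot)/R, so 8 − T = (20 − T)/2.
2·(8 − T) = 20 − T → 1·T = 16 − 20 = -4.
T = -4/1 = -4 dBV.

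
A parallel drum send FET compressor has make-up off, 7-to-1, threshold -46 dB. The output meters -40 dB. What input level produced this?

The compressed level sits -40 − (-46) = 6 dB over threshold.
Undo the ratio: input overshoot = 6 × 7 = 42 dB, giving input = -4 dB.

-4 dB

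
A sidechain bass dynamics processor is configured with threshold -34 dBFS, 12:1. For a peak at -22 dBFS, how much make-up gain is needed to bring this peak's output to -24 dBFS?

Overshoot 12 dB → 12/12 = 1 dB after compression, so the compressed level is -34 + 1 = -33 dBFS.
Make-up = target − compressed = -24 − (-33) = 9 dB.

9 dB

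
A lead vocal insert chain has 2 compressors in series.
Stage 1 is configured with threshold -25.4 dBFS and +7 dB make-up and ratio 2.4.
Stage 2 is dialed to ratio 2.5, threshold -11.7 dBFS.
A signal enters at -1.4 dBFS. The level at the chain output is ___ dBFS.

-10.38 dBFS

Stage 1: overshoot 24 dB → 24/2.4 = 10 dB → -15.4 dBFS; +7 dB make-up → -8.4 dBFS.
Stage 2: 3.3 dB above -11.7 dBFS, reduced 2.5:1 to 1.32 dB above → -10.38 dBFS.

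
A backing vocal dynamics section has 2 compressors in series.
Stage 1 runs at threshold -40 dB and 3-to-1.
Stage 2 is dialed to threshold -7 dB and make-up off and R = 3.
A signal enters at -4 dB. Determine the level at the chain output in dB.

Stage 1: 36 dB above -40 dB, reduced 3:1 to 12 dB above → -28 dB.
Stage 2: below threshold (-28 ≤ -7); passes unchanged; output -28 dB.

-28 dB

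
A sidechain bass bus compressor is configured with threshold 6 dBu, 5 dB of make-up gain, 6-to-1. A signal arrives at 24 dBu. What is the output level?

Overshoot: 24 − 6 = 18 dB.
The 18 dB excess becomes 3 dB after 6:1 reduction.
That puts the output at 9 dBu; make-up adds 5 dB, giving 14 dBu.

14 dBu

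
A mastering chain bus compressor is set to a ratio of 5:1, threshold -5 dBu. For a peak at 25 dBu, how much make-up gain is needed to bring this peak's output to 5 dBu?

4 dB

Overshoot 30 dB → 30/5 = 6 dB after compression, so the compressed level is -5 + 6 = 1 dBu.
Make-up = target − compressed = 5 − 1 = 4 dB.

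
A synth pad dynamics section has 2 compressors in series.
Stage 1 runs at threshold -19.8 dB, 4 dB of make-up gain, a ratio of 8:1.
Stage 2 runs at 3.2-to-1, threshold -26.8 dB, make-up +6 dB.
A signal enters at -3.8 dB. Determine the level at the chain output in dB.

Stage 1: 16 dB above -19.8 dB, reduced 8:1 to 2 dB above → -17.8 dB; +4 dB make-up → -13.8 dB.
Stage 2: overshoot 13 dB → 13/3.2 = 4.0625 dB → -22.7375 dB; +6 dB make-up → -16.7375 dB.

-16.7375 dB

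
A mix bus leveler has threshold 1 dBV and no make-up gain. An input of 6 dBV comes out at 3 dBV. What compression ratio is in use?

2.5:1

Input overshoot = 6 − 1 = 5 dB; output overshoot = 3 − 1 = 2 dB.
Ratio = 5 / 2 = 2.5.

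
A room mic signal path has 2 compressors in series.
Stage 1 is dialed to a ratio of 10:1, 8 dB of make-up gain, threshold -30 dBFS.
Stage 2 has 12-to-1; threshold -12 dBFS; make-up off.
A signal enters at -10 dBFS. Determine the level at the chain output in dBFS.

Stage 1: -10 dBFS is 20 dB over -30 dBFS; at 10:1 that becomes 2 dB over, giving -28 dBFS; +8 dB make-up → -20 dBFS.
Stage 2: -20 dBFS ≤ -12 dBFS, so stage 2 doesn't engage; output -20 dBFS.

-20 dBFS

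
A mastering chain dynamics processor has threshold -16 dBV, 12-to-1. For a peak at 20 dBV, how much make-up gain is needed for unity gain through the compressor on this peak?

33 dB

Overshoot 36 dB → 36/12 = 3 dB after compression, so the compressed level is -16 + 3 = -13 dBV.
Make-up = target − compressed = 20 − (-13) = 33 dB.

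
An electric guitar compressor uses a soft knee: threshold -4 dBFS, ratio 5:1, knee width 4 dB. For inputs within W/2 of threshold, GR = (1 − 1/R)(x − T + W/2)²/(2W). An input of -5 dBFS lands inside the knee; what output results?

-5.1 dBFS

x − T + W/2 = -5 − (-4) + 2 = 1.
GR = (1 − 1/5) × 1² / 8 = 0.8 × 1 / 8 = 0.1 dB.
Output = -5 − 0.1 = -5.1 dBFS.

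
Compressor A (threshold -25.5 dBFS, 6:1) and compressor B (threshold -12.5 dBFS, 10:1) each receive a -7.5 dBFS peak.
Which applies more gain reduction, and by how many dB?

A: overshoot 18 dB → output overshoot 3 dB → GR 15 dB.
B: overshoot 5 dB → output overshoot 0.5 dB → GR 4.5 dB.
A reduces 10.5 dB more.

A, by 10.5 dB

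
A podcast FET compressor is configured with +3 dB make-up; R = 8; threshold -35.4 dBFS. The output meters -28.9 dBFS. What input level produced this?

-7.4 dBFS

Before make-up, the level was -28.9 − 3 = -31.9 dBFS.
That's 3.5 dB above the -35.4 dBFS threshold.
Input overshoot = R × output overshoot = 28 dB → input = -35.4 + 28 = -7.4 dBFS.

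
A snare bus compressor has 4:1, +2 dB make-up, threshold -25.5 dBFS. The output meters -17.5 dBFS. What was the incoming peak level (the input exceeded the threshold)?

Stripping the +2 dB make-up gives -19.5 dBFS at the gain stage.
Post-compression overshoot = -19.5 − (-25.5) = 6 dB.
Input overshoot = R × output overshoot = 24 dB → input = -25.5 + 24 = -1.5 dBFS.

-1.5 dBFS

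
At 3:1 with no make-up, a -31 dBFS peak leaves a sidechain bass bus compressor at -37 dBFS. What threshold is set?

Let T be the threshold. Output overshoot = (input overshoot)/R, so -37 − T = (-31 − T)/3.
3·(-37 − T) = -31 − T → 2·T = -111 − (-31) = -80.
T = -80/2 = -40 dBFS.

-40 dBFS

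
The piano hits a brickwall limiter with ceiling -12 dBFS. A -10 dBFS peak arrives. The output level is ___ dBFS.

At ∞:1, everything above -12 dBFS is held at the ceiling.

-12 dBFS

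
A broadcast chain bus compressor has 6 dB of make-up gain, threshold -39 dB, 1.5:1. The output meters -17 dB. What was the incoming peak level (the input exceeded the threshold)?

Before make-up, the level was -17 − 6 = -23 dB.
That's 16 dB above the -39 dB threshold.
Undo the ratio: input overshoot = 16 × 1.5 = 24 dB, giving input = -15 dB.

-15 dB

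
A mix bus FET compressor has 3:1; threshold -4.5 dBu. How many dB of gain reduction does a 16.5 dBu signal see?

14 dB

16.5 dBu exceeds the threshold by 21 dB.
A 3:1 ratio leaves 7 dB of that excess.
GR = overshoot in − overshoot out = 21 − 7 = 14 dB.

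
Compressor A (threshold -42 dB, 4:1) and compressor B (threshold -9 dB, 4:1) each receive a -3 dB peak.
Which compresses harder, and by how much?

A, by 24.75 dB

A: GR = 39 − 39/4 = 29.25 dB.
B: GR = 6 − 6/4 = 4.5 dB.
A applies 24.75 dB more gain reduction.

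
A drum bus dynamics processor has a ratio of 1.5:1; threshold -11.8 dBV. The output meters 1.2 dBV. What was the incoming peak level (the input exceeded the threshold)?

Post-compression overshoot = 1.2 − (-11.8) = 13 dB.
Input overshoot = R × output overshoot = 19.5 dB → input = -11.8 + 19.5 = 7.7 dBV.

7.7 dBV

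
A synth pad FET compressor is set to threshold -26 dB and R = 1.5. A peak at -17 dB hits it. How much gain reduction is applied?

-17 dB exceeds the threshold by 9 dB.
After 1.5:1 compression the overshoot becomes 9/1.5 = 6 dB.
Gain reduction = 9 − 6 = 3 dB.

3 dB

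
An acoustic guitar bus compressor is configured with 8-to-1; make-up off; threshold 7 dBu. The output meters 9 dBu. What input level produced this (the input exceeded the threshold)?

23 dBu

That's 2 dB above the 7 dBu threshold.
Input overshoot = R × output overshoot = 16 dB → input = 7 + 16 = 23 dBu.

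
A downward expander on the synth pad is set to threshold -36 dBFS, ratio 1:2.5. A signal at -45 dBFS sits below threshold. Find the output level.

-58.5 dBFS

Below threshold, a 1:2.5 expander applies gain = (2.5−1)×(T − x) of attenuation.
(2.5−1) × 9 = 13.5 dB, so output = -45 − 13.5 = -58.5 dBFS.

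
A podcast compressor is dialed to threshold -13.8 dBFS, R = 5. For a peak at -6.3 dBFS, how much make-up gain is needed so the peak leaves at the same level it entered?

Without make-up, output = threshold + overshoot/5 = -13.8 + 1.5 = -12.3 dBFS.
Gap to target: 6 dB.

6 dB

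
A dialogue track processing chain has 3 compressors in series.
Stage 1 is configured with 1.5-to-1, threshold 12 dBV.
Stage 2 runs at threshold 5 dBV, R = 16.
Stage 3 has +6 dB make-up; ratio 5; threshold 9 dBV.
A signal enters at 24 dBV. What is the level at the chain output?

Stage 1: 24 dBV is 12 dB over 12 dBV; at 1.5:1 that becomes 8 dB over, giving 20 dBV.
Stage 2: 20 dBV is 15 dB over 5 dBV; at 16:1 that becomes 0.9375 dB over, giving 5.9375 dBV.
Stage 3: 5.9375 dBV ≤ 9 dBV, so stage 3 doesn't engage; make-up brings it to 11.9375 dBV.

11.9375 dBV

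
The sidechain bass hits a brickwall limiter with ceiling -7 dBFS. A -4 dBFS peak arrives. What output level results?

-7 dBFS

A brickwall limiter is an ∞:1 compressor: any input above the ceiling is clamped to -7 dBFS.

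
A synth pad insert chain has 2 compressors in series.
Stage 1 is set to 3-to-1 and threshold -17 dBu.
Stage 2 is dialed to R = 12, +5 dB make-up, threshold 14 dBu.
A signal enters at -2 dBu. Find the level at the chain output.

Stage 1: -2 dBu is 15 dB over -17 dBu; at 3:1 that becomes 5 dB over, giving -12 dBu.
Stage 2: -12 dBu is at or below the 14 dBu threshold — no compression; make-up brings it to -7 dBu.

-7 dBu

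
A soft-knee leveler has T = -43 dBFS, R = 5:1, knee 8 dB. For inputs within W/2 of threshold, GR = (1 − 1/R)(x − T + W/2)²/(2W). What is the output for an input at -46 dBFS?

x − T + W/2 = -46 − (-43) + 4 = 1.
GR = (1 − 1/5) × 1² / 16 = 0.8 × 1 / 16 = 0.05 dB.
Output = -46 − 0.05 = -46.05 dBFS.

-46.05 dBFS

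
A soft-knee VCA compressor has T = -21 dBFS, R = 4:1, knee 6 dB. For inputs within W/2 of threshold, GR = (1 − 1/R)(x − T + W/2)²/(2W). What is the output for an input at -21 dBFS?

-21.5625 dBFS

x − T + W/2 = -21 − (-21) + 3 = 3.
GR = (1 − 1/4) × 3² / 12 = 0.75 × 9 / 12 = 0.5625 dB.
Output = -21 − 0.5625 = -21.5625 dBFS.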